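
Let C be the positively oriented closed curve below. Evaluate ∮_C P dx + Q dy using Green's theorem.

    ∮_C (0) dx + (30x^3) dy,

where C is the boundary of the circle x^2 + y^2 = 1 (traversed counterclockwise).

Green's theorem converts the closed line integral into a double integral over the enclosed region D:

    ∮_C P dx + Q dy = ∬_D (∂Q/∂x - ∂P/∂y) dA.

Here P = 0, Q = 30x^3, so

    ∂Q/∂x = 90x^2,    ∂P/∂y = 0,
    ∂Q/∂x - ∂P/∂y = 90x^2.

D is the region x^2 + y^2 ≤ 1. Evaluating the double integral:

In polar coordinates (x = r cos θ, y = r sin θ, dA = r dr dθ) the integrand becomes 90r^2cos(θ)^2, so

    ∬_D (90x^2) dA = ∫_0^{2π} ∫_0^{1} (90r^2cos(θ)^2) · r dr dθ.

Inner (r from 0 to 1): 45cos(θ)^2/2.
Outer (θ from 0 to 2π): 45π/2.

Therefore ∮_C P dx + Q dy = 45π/2.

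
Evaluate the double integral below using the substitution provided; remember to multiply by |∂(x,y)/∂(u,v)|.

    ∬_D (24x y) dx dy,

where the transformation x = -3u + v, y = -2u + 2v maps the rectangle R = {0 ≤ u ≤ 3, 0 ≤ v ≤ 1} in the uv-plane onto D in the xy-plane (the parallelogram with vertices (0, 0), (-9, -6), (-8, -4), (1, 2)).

Compute the Jacobian determinant of (x, y) with respect to (u, v):

    ∂(x,y)/∂(u,v) = | -3  1 | = (-3)(2) - (1)(-2) = -4.
                   | -2  2 |

Its absolute value is |J| = 4 (the area scaling factor).

Substituting x = -3u + v, y = -2u + 2v into the integrand,

    24x y → 144u^2 - 192u v + 48v^2,

so the integral becomes

    ∬_R (144u^2 - 192u v + 48v^2) · |J| du dv = ∫_0^3 ∫_0^1 (576u^2 - 768u v + 192v^2) dv du.

Inner (v): 576u^2 - 384u + 64.
Outer (u): 3648.

Therefore ∬_D (24x y) dx dy = 3648.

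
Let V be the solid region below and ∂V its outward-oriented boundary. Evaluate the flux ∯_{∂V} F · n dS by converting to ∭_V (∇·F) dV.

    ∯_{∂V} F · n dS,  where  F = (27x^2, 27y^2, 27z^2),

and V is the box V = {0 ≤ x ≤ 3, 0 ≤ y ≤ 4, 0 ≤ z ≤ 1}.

By the divergence theorem,

    ∯_{∂V} F · n dS = ∭_V (∇ · F) dV.

Compute the divergence:
    ∇ · F = ∂F_x/∂x + ∂F_y/∂y + ∂F_z/∂z = 54x + 54y + 54z.

V is a rectangular box, so dV = dx dy dz with 0 ≤ x ≤ 3, 0 ≤ y ≤ 4, 0 ≤ z ≤ 1.

Integrate (54x + 54y + 54z) over V as an iterated integral:

    ∭_V (∇·F) dV = ∫_0^{3} ∫_0^{4} ∫_0^{1} (54x + 54y + 54z) dz dy dx.

Inner (z from 0 to 1): 54x + 54y + 27.
Middle (y from 0 to 4): 216x + 540.
Outer (x from 0 to 3): 2592.

Therefore ∯_{∂V} F · n dS = 2592.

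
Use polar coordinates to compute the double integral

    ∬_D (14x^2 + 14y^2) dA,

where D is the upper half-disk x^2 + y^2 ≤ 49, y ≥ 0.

The region D is 0 ≤ r ≤ 7, 0 ≤ θ ≤ π in polar coordinates, where x = r cos(θ), y = r sin(θ), and dA = r dr dθ.

Under the substitution, the integrand becomes 14r^2, so

    ∬_D (14x^2 + 14y^2) dA = ∫_{0}^{π} ∫_{0}^{7} (14r^2) · r dr dθ.

Inner integral (in r): ∫_{0}^{7} (14r^2) · r dr = 16807/2.

Outer integral (in θ): ∫_{0}^{π} (16807/2) dθ = 16807π/2.

Therefore ∬_D (14x^2 + 14y^2) dA = 16807π/2.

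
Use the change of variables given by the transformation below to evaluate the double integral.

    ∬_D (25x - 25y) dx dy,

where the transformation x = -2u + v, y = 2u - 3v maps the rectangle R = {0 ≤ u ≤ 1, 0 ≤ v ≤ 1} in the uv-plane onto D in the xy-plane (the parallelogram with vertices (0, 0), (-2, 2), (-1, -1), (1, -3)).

Compute the Jacobian determinant of (x, y) with respect to (u, v):

    ∂(x,y)/∂(u,v) = | -2  1 | = (-2)(-3) - (1)(2) = 4.
                   | 2  -3 |

Its absolute value is |J| = 4 (the area scaling factor).

Substituting x = -2u + v, y = 2u - 3v into the integrand,

    25x - 25y → -100u + 100v,

so the integral becomes

    ∬_R (-100u + 100v) · |J| du dv = ∫_0^1 ∫_0^1 (-400u + 400v) dv du.

Inner (v): 200 - 400u.
Outer (u): 0.

Therefore ∬_D (25x - 25y) dx dy = 0.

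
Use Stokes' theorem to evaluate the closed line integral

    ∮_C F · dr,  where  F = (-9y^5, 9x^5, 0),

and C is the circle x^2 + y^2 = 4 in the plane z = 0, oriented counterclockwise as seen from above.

Let S be the flat disk x^2 + y^2 ≤ 4 in the plane z = 0, with upward unit normal n̂ = ẑ. By Stokes' theorem,

    ∮_C F · dr = ∬_S (∇ × F) · n̂ dS = ∬_D (curl F)_z dA,

where D is the disk x^2 + y^2 ≤ 4.

Compute the curl of F = (-9y^5, 9x^5, 0):
    (∇ × F)_x = ∂F_z/∂y - ∂F_y/∂z = 0,
    (∇ × F)_y = ∂F_x/∂z - ∂F_z/∂x = 0,
    (∇ × F)_z = ∂F_y/∂x - ∂F_x/∂y = 45x^4 + 45y^4.

On z = 0, (curl F)_z = 45x^4 + 45y^4.

Convert to polar (x = r cos θ, y = r sin θ, dA = r dr dθ); the integrand becomes 45r^4(sin(θ)^4 + cos(θ)^4), so

    ∬_D (curl F)_z dA = ∫_0^{2π} ∫_0^{2} (45r^4(sin(θ)^4 + cos(θ)^4)) · r dr dθ.

Inner (r from 0 to 2): 480sin(θ)^4 + 480cos(θ)^4.
Outer (θ from 0 to 2π): 720π.

Therefore ∮_C F · dr = 720π.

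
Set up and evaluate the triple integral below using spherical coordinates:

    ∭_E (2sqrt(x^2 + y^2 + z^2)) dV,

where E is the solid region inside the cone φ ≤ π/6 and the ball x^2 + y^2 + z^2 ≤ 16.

In spherical coordinates, x = ρ sin(φ) cos(θ), y = ρ sin(φ) sin(θ), z = ρ cos(φ), and dV = ρ^2 sin(φ) dρ dφ dθ.

The integrand becomes 2ρ, so

    ∭_E (2sqrt(x^2 + y^2 + z^2)) dV = ∫_{0}^{2π} ∫_{0}^{π/6} ∫_{0}^{4} (2ρ) · ρ^2 sin(φ) dρ dφ dθ.

Inner (ρ): 128sin(φ).
Middle (φ): 128 - 64sqrt(3).
Outer (θ): 128π (2 - sqrt(3)).

Therefore the triple integral equals 128π (2 - sqrt(3)).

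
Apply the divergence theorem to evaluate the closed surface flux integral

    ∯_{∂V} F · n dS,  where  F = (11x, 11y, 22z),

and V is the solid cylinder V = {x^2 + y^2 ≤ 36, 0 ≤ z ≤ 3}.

By the divergence theorem,

    ∯_{∂V} F · n dS = ∭_V (∇ · F) dV.

Compute the divergence:
    ∇ · F = ∂F_x/∂x + ∂F_y/∂y + ∂F_z/∂z = 11 + 11 + 22 = 44.

In cylindrical coordinates, x = r cos(θ), y = r sin(θ), z = z, dV = r dr dθ dz, with 0 ≤ r ≤ 6, 0 ≤ θ ≤ 2π, 0 ≤ z ≤ 3.

The integrand, after substitution and multiplying by the volume element, becomes (44) · r, so

    ∭_V (∇·F) dV = ∫_0^{2π} ∫_0^{6} ∫_0^{3} (44) · r dz dr dθ.

Inner (z from 0 to 3): 132r.
Middle (r from 0 to 6): 2376.
Outer (θ from 0 to 2π): 4752π.

Therefore ∯_{∂V} F · n dS = 4752π.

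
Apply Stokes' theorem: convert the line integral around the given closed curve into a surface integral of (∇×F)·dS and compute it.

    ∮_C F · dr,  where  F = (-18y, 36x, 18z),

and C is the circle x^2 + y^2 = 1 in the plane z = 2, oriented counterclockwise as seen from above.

Let S be the flat disk x^2 + y^2 ≤ 1 in the plane z = 2, with upward unit normal n̂ = ẑ. By Stokes' theorem,

    ∮_C F · dr = ∬_S (∇ × F) · n̂ dS = ∬_D (curl F)_z dA,

where D is the disk x^2 + y^2 ≤ 1.

Compute the curl of F = (-18y, 36x, 18z):
    (∇ × F)_x = ∂F_z/∂y - ∂F_y/∂z = 0,
    (∇ × F)_y = ∂F_x/∂z - ∂F_z/∂x = 0,
    (∇ × F)_z = ∂F_y/∂x - ∂F_x/∂y = 54.

On z = 2, (curl F)_z = 54.

Convert to polar (x = r cos θ, y = r sin θ, dA = r dr dθ); the integrand becomes 54, so

    ∬_D (curl F)_z dA = ∫_0^{2π} ∫_0^{1} (54) · r dr dθ.

Inner (r from 0 to 1): 27.
Outer (θ from 0 to 2π): 54π.

Therefore ∮_C F · dr = 54π.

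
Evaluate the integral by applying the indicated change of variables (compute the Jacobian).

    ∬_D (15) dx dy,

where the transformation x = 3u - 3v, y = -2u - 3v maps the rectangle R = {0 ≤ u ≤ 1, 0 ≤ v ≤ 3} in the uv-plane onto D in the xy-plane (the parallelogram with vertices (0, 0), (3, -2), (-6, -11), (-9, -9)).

Compute the Jacobian determinant of (x, y) with respect to (u, v):

    ∂(x,y)/∂(u,v) = | 3  -3 | = (3)(-3) - (-3)(-2) = -15.
                   | -2  -3 |

Its absolute value is |J| = 15 (the area scaling factor).

Substituting x = 3u - 3v, y = -2u - 3v into the integrand,

    15 → 15,

so the integral becomes

    ∬_R (15) · |J| du dv = ∫_0^1 ∫_0^3 (225) dv du.

Inner (v): 675.
Outer (u): 675.

Therefore ∬_D (15) dx dy = 675.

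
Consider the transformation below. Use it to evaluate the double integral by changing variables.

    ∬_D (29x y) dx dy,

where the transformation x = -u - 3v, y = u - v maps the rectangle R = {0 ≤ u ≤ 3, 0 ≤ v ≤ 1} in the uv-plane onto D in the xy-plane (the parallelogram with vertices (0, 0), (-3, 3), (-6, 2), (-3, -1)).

Compute the Jacobian determinant of (x, y) with respect to (u, v):

    ∂(x,y)/∂(u,v) = | -1  -3 | = (-1)(-1) - (-3)(1) = 4.
                   | 1  -1 |

Its absolute value is |J| = 4 (the area scaling factor).

Substituting x = -u - 3v, y = u - v into the integrand,

    29x y → -29u^2 - 58u v + 87v^2,

so the integral becomes

    ∬_R (-29u^2 - 58u v + 87v^2) · |J| du dv = ∫_0^3 ∫_0^1 (-116u^2 - 232u v + 348v^2) dv du.

Inner (v): -116u^2 - 116u + 116.
Outer (u): -1218.

Therefore ∬_D (29x y) dx dy = -1218.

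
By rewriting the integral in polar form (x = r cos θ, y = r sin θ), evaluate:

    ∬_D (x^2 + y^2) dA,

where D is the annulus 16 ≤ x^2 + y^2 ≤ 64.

The region D is 4 ≤ r ≤ 8, 0 ≤ θ ≤ 2π in polar coordinates, where x = r cos(θ), y = r sin(θ), and dA = r dr dθ.

Under the substitution, the integrand becomes r^2, so

    ∬_D (x^2 + y^2) dA = ∫_{0}^{2π} ∫_{4}^{8} (r^2) · r dr dθ.

Inner integral (in r): ∫_{4}^{8} (r^2) · r dr = 960.

Outer integral (in θ): ∫_{0}^{2π} (960) dθ = 1920π.

Therefore ∬_D (x^2 + y^2) dA = 1920π.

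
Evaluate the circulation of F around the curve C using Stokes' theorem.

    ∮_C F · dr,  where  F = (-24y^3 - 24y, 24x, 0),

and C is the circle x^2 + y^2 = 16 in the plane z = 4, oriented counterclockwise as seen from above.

Let S be the flat disk x^2 + y^2 ≤ 16 in the plane z = 4, with upward unit normal n̂ = ẑ. By Stokes' theorem,

    ∮_C F · dr = ∬_S (∇ × F) · n̂ dS = ∬_D (curl F)_z dA,

where D is the disk x^2 + y^2 ≤ 16.

Compute the curl of F = (-24y^3 - 24y, 24x, 0):
    (∇ × F)_x = ∂F_z/∂y - ∂F_y/∂z = 0,
    (∇ × F)_y = ∂F_x/∂z - ∂F_z/∂x = 0,
    (∇ × F)_z = ∂F_y/∂x - ∂F_x/∂y = 72y^2 + 48.

On z = 4, (curl F)_z = 72y^2 + 48.

Convert to polar (x = r cos θ, y = r sin θ, dA = r dr dθ); the integrand becomes 72r^2sin(θ)^2 + 48, so

    ∬_D (curl F)_z dA = ∫_0^{2π} ∫_0^{4} (72r^2sin(θ)^2 + 48) · r dr dθ.

Inner (r from 0 to 4): 4608sin(θ)^2 + 384.
Outer (θ from 0 to 2π): 5376π.

Therefore ∮_C F · dr = 5376π.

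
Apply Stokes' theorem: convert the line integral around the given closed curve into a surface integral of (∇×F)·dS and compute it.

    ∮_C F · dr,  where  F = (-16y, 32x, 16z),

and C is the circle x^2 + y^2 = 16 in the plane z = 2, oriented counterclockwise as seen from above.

Let S be the flat disk x^2 + y^2 ≤ 16 in the plane z = 2, with upward unit normal n̂ = ẑ. By Stokes' theorem,

    ∮_C F · dr = ∬_S (∇ × F) · n̂ dS = ∬_D (curl F)_z dA,

where D is the disk x^2 + y^2 ≤ 16.

Compute the curl of F = (-16y, 32x, 16z):
    (∇ × F)_x = ∂F_z/∂y - ∂F_y/∂z = 0,
    (∇ × F)_y = ∂F_x/∂z - ∂F_z/∂x = 0,
    (∇ × F)_z = ∂F_y/∂x - ∂F_x/∂y = 48.

On z = 2, (curl F)_z = 48.

Convert to polar (x = r cos θ, y = r sin θ, dA = r dr dθ); the integrand becomes 48, so

    ∬_D (curl F)_z dA = ∫_0^{2π} ∫_0^{4} (48) · r dr dθ.

Inner (r from 0 to 4): 384.
Outer (θ from 0 to 2π): 768π.

Therefore ∮_C F · dr = 768π.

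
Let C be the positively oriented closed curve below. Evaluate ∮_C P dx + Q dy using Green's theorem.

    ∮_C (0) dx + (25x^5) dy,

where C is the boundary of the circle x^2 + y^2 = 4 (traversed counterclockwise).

Green's theorem converts the closed line integral into a double integral over the enclosed region D:

    ∮_C P dx + Q dy = ∬_D (∂Q/∂x - ∂P/∂y) dA.

Here P = 0, Q = 25x^5, so

    ∂Q/∂x = 125x^4,    ∂P/∂y = 0,
    ∂Q/∂x - ∂P/∂y = 125x^4.

D is the region x^2 + y^2 ≤ 4. Evaluating the double integral:

In polar coordinates (x = r cos θ, y = r sin θ, dA = r dr dθ) the integrand becomes 125r^4cos(θ)^4, so

    ∬_D (125x^4) dA = ∫_0^{2π} ∫_0^{2} (125r^4cos(θ)^4) · r dr dθ.

Inner (r from 0 to 2): 4000cos(θ)^4/3.
Outer (θ from 0 to 2π): 1000π.

Therefore ∮_C P dx + Q dy = 1000π.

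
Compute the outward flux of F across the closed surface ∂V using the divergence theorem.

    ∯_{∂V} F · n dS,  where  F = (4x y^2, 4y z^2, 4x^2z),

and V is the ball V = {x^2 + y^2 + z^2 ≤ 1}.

By the divergence theorem,

    ∯_{∂V} F · n dS = ∭_V (∇ · F) dV.

Compute the divergence:
    ∇ · F = ∂F_x/∂x + ∂F_y/∂y + ∂F_z/∂z = 4y^2 + 4z^2 + 4x^2 = 4x^2 + 4y^2 + 4z^2.

In spherical coordinates, x = ρ sin(φ) cos(θ), y = ρ sin(φ) sin(θ), z = ρ cos(φ), dV = ρ^2 sin(φ) dρ dφ dθ, with 0 ≤ ρ ≤ 1, 0 ≤ φ ≤ π, 0 ≤ θ ≤ 2π.

The integrand, after substitution and multiplying by the volume element, becomes (4ρ^2) · ρ^2 sin(φ), so

    ∭_V (∇·F) dV = ∫_0^{2π} ∫_0^{π} ∫_0^{1} (4ρ^2) · ρ^2 sin(φ) dρ dφ dθ.

Inner (ρ from 0 to 1): 4sin(φ)/5.
Middle (φ from 0 to π): 8/5.
Outer (θ from 0 to 2π): 16π/5.

Therefore ∯_{∂V} F · n dS = 16π/5.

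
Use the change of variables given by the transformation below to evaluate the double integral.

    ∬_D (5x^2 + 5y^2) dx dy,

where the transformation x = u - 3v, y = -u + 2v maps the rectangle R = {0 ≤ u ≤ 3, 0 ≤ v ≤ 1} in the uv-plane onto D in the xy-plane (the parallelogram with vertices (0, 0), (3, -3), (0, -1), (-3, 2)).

Compute the Jacobian determinant of (x, y) with respect to (u, v):

    ∂(x,y)/∂(u,v) = | 1  -3 | = (1)(2) - (-3)(-1) = -1.
                   | -1  2 |

Its absolute value is |J| = 1 (the area scaling factor).

Substituting x = u - 3v, y = -u + 2v into the integrand,

    5x^2 + 5y^2 → 10u^2 - 50u v + 65v^2,

so the integral becomes

    ∬_R (10u^2 - 50u v + 65v^2) · |J| du dv = ∫_0^3 ∫_0^1 (10u^2 - 50u v + 65v^2) dv du.

Inner (v): 10u^2 - 25u + 65/3.
Outer (u): 85/2.

Therefore ∬_D (5x^2 + 5y^2) dx dy = 85/2.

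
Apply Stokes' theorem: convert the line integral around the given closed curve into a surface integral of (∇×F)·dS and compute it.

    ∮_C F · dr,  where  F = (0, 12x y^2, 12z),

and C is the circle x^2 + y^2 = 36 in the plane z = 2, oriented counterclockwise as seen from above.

Let S be the flat disk x^2 + y^2 ≤ 36 in the plane z = 2, with upward unit normal n̂ = ẑ. By Stokes' theorem,

    ∮_C F · dr = ∬_S (∇ × F) · n̂ dS = ∬_D (curl F)_z dA,

where D is the disk x^2 + y^2 ≤ 36.

Compute the curl of F = (0, 12x y^2, 12z):
    (∇ × F)_x = ∂F_z/∂y - ∂F_y/∂z = 0,
    (∇ × F)_y = ∂F_x/∂z - ∂F_z/∂x = 0,
    (∇ × F)_z = ∂F_y/∂x - ∂F_x/∂y = 12y^2.

On z = 2, (curl F)_z = 12y^2.

Convert to polar (x = r cos θ, y = r sin θ, dA = r dr dθ); the integrand becomes 12r^2sin(θ)^2, so

    ∬_D (curl F)_z dA = ∫_0^{2π} ∫_0^{6} (12r^2sin(θ)^2) · r dr dθ.

Inner (r from 0 to 6): 3888sin(θ)^2.
Outer (θ from 0 to 2π): 3888π.

Therefore ∮_C F · dr = 3888π.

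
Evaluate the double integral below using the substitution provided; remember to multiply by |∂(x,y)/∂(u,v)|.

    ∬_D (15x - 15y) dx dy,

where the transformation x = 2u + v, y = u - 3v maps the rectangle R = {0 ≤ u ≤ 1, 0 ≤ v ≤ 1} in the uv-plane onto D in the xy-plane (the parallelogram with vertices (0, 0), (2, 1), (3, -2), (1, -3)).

Compute the Jacobian determinant of (x, y) with respect to (u, v):

    ∂(x,y)/∂(u,v) = | 2  1 | = (2)(-3) - (1)(1) = -7.
                   | 1  -3 |

Its absolute value is |J| = 7 (the area scaling factor).

Substituting x = 2u + v, y = u - 3v into the integrand,

    15x - 15y → 15u + 60v,

so the integral becomes

    ∬_R (15u + 60v) · |J| du dv = ∫_0^1 ∫_0^1 (105u + 420v) dv du.

Inner (v): 105u + 210.
Outer (u): 525/2.

Therefore ∬_D (15x - 15y) dx dy = 525/2.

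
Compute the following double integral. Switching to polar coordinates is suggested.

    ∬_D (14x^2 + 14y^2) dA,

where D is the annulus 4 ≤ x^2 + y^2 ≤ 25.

The region D is 2 ≤ r ≤ 5, 0 ≤ θ ≤ 2π in polar coordinates, where x = r cos(θ), y = r sin(θ), and dA = r dr dθ.

Under the substitution, the integrand becomes 14r^2, so

    ∬_D (14x^2 + 14y^2) dA = ∫_{0}^{2π} ∫_{2}^{5} (14r^2) · r dr dθ.

Inner integral (in r): ∫_{2}^{5} (14r^2) · r dr = 4263/2.

Outer integral (in θ): ∫_{0}^{2π} (4263/2) dθ = 4263π.

Therefore ∬_D (14x^2 + 14y^2) dA = 4263π.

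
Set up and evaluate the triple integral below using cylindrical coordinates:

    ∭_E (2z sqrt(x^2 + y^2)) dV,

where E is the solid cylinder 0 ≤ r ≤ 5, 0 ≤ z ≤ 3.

In cylindrical coordinates, x = r cos(θ), y = r sin(θ), z = z, and dV = r dr dθ dz.

The integrand becomes 2r z, so

    ∭_E (2z sqrt(x^2 + y^2)) dV = ∫_{0}^{2π} ∫_{0}^{5} ∫_{0}^{3} (2r z) · r dz dr dθ.

Inner (z): 9r^2.
Middle (r from 0 to 5): 375.
Outer (θ): 750π.

Therefore the triple integral equals 750π.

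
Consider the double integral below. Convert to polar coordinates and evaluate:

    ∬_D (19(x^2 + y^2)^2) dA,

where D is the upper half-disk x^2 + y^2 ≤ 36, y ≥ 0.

The region D is 0 ≤ r ≤ 6, 0 ≤ θ ≤ π in polar coordinates, where x = r cos(θ), y = r sin(θ), and dA = r dr dθ.

Under the substitution, the integrand becomes 19r^4, so

    ∬_D (19(x^2 + y^2)^2) dA = ∫_{0}^{π} ∫_{0}^{6} (19r^4) · r dr dθ.

Inner integral (in r): ∫_{0}^{6} (19r^4) · r dr = 147744.

Outer integral (in θ): ∫_{0}^{π} (147744) dθ = 147744π.

Therefore ∬_D (19(x^2 + y^2)^2) dA = 147744π.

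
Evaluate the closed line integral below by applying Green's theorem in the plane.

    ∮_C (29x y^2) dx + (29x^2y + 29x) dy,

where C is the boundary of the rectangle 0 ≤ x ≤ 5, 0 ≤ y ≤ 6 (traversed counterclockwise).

Green's theorem converts the closed line integral into a double integral over the enclosed region D:

    ∮_C P dx + Q dy = ∬_D (∂Q/∂x - ∂P/∂y) dA.

Here P = 29x y^2, Q = 29x^2y + 29x, so

    ∂Q/∂x = 58x y + 29,    ∂P/∂y = 58x y,
    ∂Q/∂x - ∂P/∂y = 29.

D is the region 0 ≤ x ≤ 5, 0 ≤ y ≤ 6. Evaluating the double integral:

    ∬_D (29) dA = ∫_0^{5} ∫_0^{6} (29) dy dx.

Inner (y from 0 to 6): 174.
Outer (x from 0 to 5): 870.

Therefore ∮_C P dx + Q dy = 870.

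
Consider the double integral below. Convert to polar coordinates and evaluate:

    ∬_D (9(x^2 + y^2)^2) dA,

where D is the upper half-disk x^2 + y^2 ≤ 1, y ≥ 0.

The region D is 0 ≤ r ≤ 1, 0 ≤ θ ≤ π in polar coordinates, where x = r cos(θ), y = r sin(θ), and dA = r dr dθ.

Under the substitution, the integrand becomes 9r^4, so

    ∬_D (9(x^2 + y^2)^2) dA = ∫_{0}^{π} ∫_{0}^{1} (9r^4) · r dr dθ.

Inner integral (in r): ∫_{0}^{1} (9r^4) · r dr = 3/2.

Outer integral (in θ): ∫_{0}^{π} (3/2) dθ = 3π/2.

Therefore ∬_D (9(x^2 + y^2)^2) dA = 3π/2.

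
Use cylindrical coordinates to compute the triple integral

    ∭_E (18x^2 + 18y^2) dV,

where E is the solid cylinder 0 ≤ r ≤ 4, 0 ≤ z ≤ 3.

In cylindrical coordinates, x = r cos(θ), y = r sin(θ), z = z, and dV = r dr dθ dz.

The integrand becomes 18r^2, so

    ∭_E (18x^2 + 18y^2) dV = ∫_{0}^{2π} ∫_{0}^{4} ∫_{0}^{3} (18r^2) · r dz dr dθ.

Inner (z): 54r^3.
Middle (r from 0 to 4): 3456.
Outer (θ): 6912π.

Therefore the triple integral equals 6912π.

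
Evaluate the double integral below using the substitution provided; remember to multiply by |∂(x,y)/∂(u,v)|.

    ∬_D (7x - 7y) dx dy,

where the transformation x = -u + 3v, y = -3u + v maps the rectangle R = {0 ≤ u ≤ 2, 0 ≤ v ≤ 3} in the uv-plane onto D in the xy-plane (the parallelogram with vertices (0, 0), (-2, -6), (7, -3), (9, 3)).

Compute the Jacobian determinant of (x, y) with respect to (u, v):

    ∂(x,y)/∂(u,v) = | -1  3 | = (-1)(1) - (3)(-3) = 8.
                   | -3  1 |

Its absolute value is |J| = 8 (the area scaling factor).

Substituting x = -u + 3v, y = -3u + v into the integrand,

    7x - 7y → 14u + 14v,

so the integral becomes

    ∬_R (14u + 14v) · |J| du dv = ∫_0^2 ∫_0^3 (112u + 112v) dv du.

Inner (v): 336u + 504.
Outer (u): 1680.

Therefore ∬_D (7x - 7y) dx dy = 1680.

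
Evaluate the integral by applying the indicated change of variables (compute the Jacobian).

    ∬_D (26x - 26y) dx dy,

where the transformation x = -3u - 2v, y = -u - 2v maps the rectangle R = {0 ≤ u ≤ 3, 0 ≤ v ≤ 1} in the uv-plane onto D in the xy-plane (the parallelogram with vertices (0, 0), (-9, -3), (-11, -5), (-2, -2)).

Compute the Jacobian determinant of (x, y) with respect to (u, v):

    ∂(x,y)/∂(u,v) = | -3  -2 | = (-3)(-2) - (-2)(-1) = 4.
                   | -1  -2 |

Its absolute value is |J| = 4 (the area scaling factor).

Substituting x = -3u - 2v, y = -u - 2v into the integrand,

    26x - 26y → -52u,

so the integral becomes

    ∬_R (-52u) · |J| du dv = ∫_0^3 ∫_0^1 (-208u) dv du.

Inner (v): -208u.
Outer (u): -936.

Therefore ∬_D (26x - 26y) dx dy = -936.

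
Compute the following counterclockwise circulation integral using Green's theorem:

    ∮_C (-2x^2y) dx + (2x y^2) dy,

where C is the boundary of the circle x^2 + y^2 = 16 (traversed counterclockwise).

Green's theorem converts the closed line integral into a double integral over the enclosed region D:

    ∮_C P dx + Q dy = ∬_D (∂Q/∂x - ∂P/∂y) dA.

Here P = -2x^2y, Q = 2x y^2, so

    ∂Q/∂x = 2y^2,    ∂P/∂y = -2x^2,
    ∂Q/∂x - ∂P/∂y = 2x^2 + 2y^2.

D is the region x^2 + y^2 ≤ 16. Evaluating the double integral:

In polar coordinates (x = r cos θ, y = r sin θ, dA = r dr dθ) the integrand becomes 2r^2, so

    ∬_D (2x^2 + 2y^2) dA = ∫_0^{2π} ∫_0^{4} (2r^2) · r dr dθ.

Inner (r from 0 to 4): 128.
Outer (θ from 0 to 2π): 256π.

Therefore ∮_C P dx + Q dy = 256π.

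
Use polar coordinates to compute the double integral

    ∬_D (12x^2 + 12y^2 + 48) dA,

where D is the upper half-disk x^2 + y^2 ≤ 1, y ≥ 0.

The region D is 0 ≤ r ≤ 1, 0 ≤ θ ≤ π in polar coordinates, where x = r cos(θ), y = r sin(θ), and dA = r dr dθ.

Under the substitution, the integrand becomes 12r^2 + 48, so

    ∬_D (12x^2 + 12y^2 + 48) dA = ∫_{0}^{π} ∫_{0}^{1} (12r^2 + 48) · r dr dθ.

Inner integral (in r): ∫_{0}^{1} (12r^2 + 48) · r dr = 27.

Outer integral (in θ): ∫_{0}^{π} (27) dθ = 27π.

Therefore ∬_D (12x^2 + 12y^2 + 48) dA = 27π.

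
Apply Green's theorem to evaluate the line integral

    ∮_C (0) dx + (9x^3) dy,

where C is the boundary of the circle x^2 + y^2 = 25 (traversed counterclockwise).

Green's theorem converts the closed line integral into a double integral over the enclosed region D:

    ∮_C P dx + Q dy = ∬_D (∂Q/∂x - ∂P/∂y) dA.

Here P = 0, Q = 9x^3, so

    ∂Q/∂x = 27x^2,    ∂P/∂y = 0,
    ∂Q/∂x - ∂P/∂y = 27x^2.

D is the region x^2 + y^2 ≤ 25. Evaluating the double integral:

In polar coordinates (x = r cos θ, y = r sin θ, dA = r dr dθ) the integrand becomes 27r^2cos(θ)^2, so

    ∬_D (27x^2) dA = ∫_0^{2π} ∫_0^{5} (27r^2cos(θ)^2) · r dr dθ.

Inner (r from 0 to 5): 16875cos(θ)^2/4.
Outer (θ from 0 to 2π): 16875π/4.

Therefore ∮_C P dx + Q dy = 16875π/4.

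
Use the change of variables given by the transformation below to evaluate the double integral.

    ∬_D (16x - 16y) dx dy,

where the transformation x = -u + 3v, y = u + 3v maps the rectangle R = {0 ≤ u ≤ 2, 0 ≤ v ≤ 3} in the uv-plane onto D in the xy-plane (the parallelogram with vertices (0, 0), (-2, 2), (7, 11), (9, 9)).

Compute the Jacobian determinant of (x, y) with respect to (u, v):

    ∂(x,y)/∂(u,v) = | -1  3 | = (-1)(3) - (3)(1) = -6.
                   | 1  3 |

Its absolute value is |J| = 6 (the area scaling factor).

Substituting x = -u + 3v, y = u + 3v into the integrand,

    16x - 16y → -32u,

so the integral becomes

    ∬_R (-32u) · |J| du dv = ∫_0^2 ∫_0^3 (-192u) dv du.

Inner (v): -576u.
Outer (u): -1152.

Therefore ∬_D (16x - 16y) dx dy = -1152.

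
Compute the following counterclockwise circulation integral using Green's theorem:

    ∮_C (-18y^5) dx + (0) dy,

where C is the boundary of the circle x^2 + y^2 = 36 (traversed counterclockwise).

Green's theorem converts the closed line integral into a double integral over the enclosed region D:

    ∮_C P dx + Q dy = ∬_D (∂Q/∂x - ∂P/∂y) dA.

Here P = -18y^5, Q = 0, so

    ∂Q/∂x = 0,    ∂P/∂y = -90y^4,
    ∂Q/∂x - ∂P/∂y = 90y^4.

D is the region x^2 + y^2 ≤ 36. Evaluating the double integral:

In polar coordinates (x = r cos θ, y = r sin θ, dA = r dr dθ) the integrand becomes 90r^4sin(θ)^4, so

    ∬_D (90y^4) dA = ∫_0^{2π} ∫_0^{6} (90r^4sin(θ)^4) · r dr dθ.

Inner (r from 0 to 6): 699840sin(θ)^4.
Outer (θ from 0 to 2π): 524880π.

Therefore ∮_C P dx + Q dy = 524880π.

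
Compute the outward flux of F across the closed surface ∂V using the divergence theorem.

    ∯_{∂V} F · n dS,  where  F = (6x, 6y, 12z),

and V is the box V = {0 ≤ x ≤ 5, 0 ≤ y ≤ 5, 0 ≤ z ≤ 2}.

By the divergence theorem,

    ∯_{∂V} F · n dS = ∭_V (∇ · F) dV.

Compute the divergence:
    ∇ · F = ∂F_x/∂x + ∂F_y/∂y + ∂F_z/∂z = 6 + 6 + 12 = 24.

V is a rectangular box, so dV = dx dy dz with 0 ≤ x ≤ 5, 0 ≤ y ≤ 5, 0 ≤ z ≤ 2.

Integrate (24) over V as an iterated integral:

    ∭_V (∇·F) dV = ∫_0^{5} ∫_0^{5} ∫_0^{2} (24) dz dy dx.

Inner (z from 0 to 2): 48.
Middle (y from 0 to 5): 240.
Outer (x from 0 to 5): 1200.

Therefore ∯_{∂V} F · n dS = 1200.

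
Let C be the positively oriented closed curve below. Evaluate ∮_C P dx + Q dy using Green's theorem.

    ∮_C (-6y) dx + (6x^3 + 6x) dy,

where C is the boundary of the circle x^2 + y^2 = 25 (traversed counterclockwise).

Green's theorem converts the closed line integral into a double integral over the enclosed region D:

    ∮_C P dx + Q dy = ∬_D (∂Q/∂x - ∂P/∂y) dA.

Here P = -6y, Q = 6x^3 + 6x, so

    ∂Q/∂x = 18x^2 + 6,    ∂P/∂y = -6,
    ∂Q/∂x - ∂P/∂y = 18x^2 + 12.

D is the region x^2 + y^2 ≤ 25. Evaluating the double integral:

In polar coordinates (x = r cos θ, y = r sin θ, dA = r dr dθ) the integrand becomes 18r^2cos(θ)^2 + 12, so

    ∬_D (18x^2 + 12) dA = ∫_0^{2π} ∫_0^{5} (18r^2cos(θ)^2 + 12) · r dr dθ.

Inner (r from 0 to 5): 5625cos(θ)^2/2 + 150.
Outer (θ from 0 to 2π): 6225π/2.

Therefore ∮_C P dx + Q dy = 6225π/2.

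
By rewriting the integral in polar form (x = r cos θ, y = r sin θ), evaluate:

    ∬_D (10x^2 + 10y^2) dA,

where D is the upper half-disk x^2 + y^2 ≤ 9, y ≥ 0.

The region D is 0 ≤ r ≤ 3, 0 ≤ θ ≤ π in polar coordinates, where x = r cos(θ), y = r sin(θ), and dA = r dr dθ.

Under the substitution, the integrand becomes 10r^2, so

    ∬_D (10x^2 + 10y^2) dA = ∫_{0}^{π} ∫_{0}^{3} (10r^2) · r dr dθ.

Inner integral (in r): ∫_{0}^{3} (10r^2) · r dr = 405/2.

Outer integral (in θ): ∫_{0}^{π} (405/2) dθ = 405π/2.

Therefore ∬_D (10x^2 + 10y^2) dA = 405π/2.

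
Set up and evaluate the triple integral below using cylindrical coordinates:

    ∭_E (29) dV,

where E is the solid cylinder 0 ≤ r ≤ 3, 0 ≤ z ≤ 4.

In cylindrical coordinates, x = r cos(θ), y = r sin(θ), z = z, and dV = r dr dθ dz.

The integrand becomes 29, so

    ∭_E (29) dV = ∫_{0}^{2π} ∫_{0}^{3} ∫_{0}^{4} (29) · r dz dr dθ.

Inner (z): 116r.
Middle (r from 0 to 3): 522.
Outer (θ): 1044π.

Therefore the triple integral equals 1044π.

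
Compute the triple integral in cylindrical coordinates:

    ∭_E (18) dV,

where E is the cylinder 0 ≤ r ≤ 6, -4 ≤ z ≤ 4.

In cylindrical coordinates, x = r cos(θ), y = r sin(θ), z = z, and dV = r dr dθ dz.

The integrand becomes 18, so

    ∭_E (18) dV = ∫_{0}^{2π} ∫_{0}^{6} ∫_{-4}^{4} (18) · r dz dr dθ.

Inner (z): 144r.
Middle (r from 0 to 6): 2592.
Outer (θ): 5184π.

Therefore the triple integral equals 5184π.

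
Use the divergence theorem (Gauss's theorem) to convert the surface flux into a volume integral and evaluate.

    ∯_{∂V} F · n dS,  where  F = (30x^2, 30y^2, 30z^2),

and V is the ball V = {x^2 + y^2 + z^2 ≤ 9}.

By the divergence theorem,

    ∯_{∂V} F · n dS = ∭_V (∇ · F) dV.

Compute the divergence:
    ∇ · F = ∂F_x/∂x + ∂F_y/∂y + ∂F_z/∂z = 60x + 60y + 60z.

In spherical coordinates, x = ρ sin(φ) cos(θ), y = ρ sin(φ) sin(θ), z = ρ cos(φ), dV = ρ^2 sin(φ) dρ dφ dθ, with 0 ≤ ρ ≤ 3, 0 ≤ φ ≤ π, 0 ≤ θ ≤ 2π.

The integrand, after substitution and multiplying by the volume element, becomes (60ρ (sqrt(2)sin(φ)sin(θ + π/4) + cos(φ))) · ρ^2 sin(φ), so

    ∭_V (∇·F) dV = ∫_0^{2π} ∫_0^{π} ∫_0^{3} (60ρ (sqrt(2)sin(φ)sin(θ + π/4) + cos(φ))) · ρ^2 sin(φ) dρ dφ dθ.

Inner (ρ from 0 to 3): 1215(sqrt(2)sin(φ)sin(θ + π/4) + cos(φ))sin(φ).
Middle (φ from 0 to π): 1215sqrt(2)π sin(θ + π/4)/2.
Outer (θ from 0 to 2π): 0.

Therefore ∯_{∂V} F · n dS = 0.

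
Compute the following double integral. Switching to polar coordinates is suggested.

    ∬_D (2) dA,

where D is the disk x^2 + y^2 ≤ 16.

The region D is 0 ≤ r ≤ 4, 0 ≤ θ ≤ 2π in polar coordinates, where x = r cos(θ), y = r sin(θ), and dA = r dr dθ.

Under the substitution, the integrand becomes 2, so

    ∬_D (2) dA = ∫_{0}^{2π} ∫_{0}^{4} (2) · r dr dθ.

Inner integral (in r): ∫_{0}^{4} (2) · r dr = 16.

Outer integral (in θ): ∫_{0}^{2π} (16) dθ = 32π.

Therefore ∬_D (2) dA = 32π.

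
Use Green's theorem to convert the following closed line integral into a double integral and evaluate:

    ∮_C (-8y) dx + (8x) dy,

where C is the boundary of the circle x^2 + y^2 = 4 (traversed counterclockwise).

Green's theorem converts the closed line integral into a double integral over the enclosed region D:

    ∮_C P dx + Q dy = ∬_D (∂Q/∂x - ∂P/∂y) dA.

Here P = -8y, Q = 8x, so

    ∂Q/∂x = 8,    ∂P/∂y = -8,
    ∂Q/∂x - ∂P/∂y = 16.

D is the region x^2 + y^2 ≤ 4. Evaluating the double integral:

In polar coordinates (x = r cos θ, y = r sin θ, dA = r dr dθ) the integrand becomes 16, so

    ∬_D (16) dA = ∫_0^{2π} ∫_0^{2} (16) · r dr dθ.

Inner (r from 0 to 2): 32.
Outer (θ from 0 to 2π): 64π.

Therefore ∮_C P dx + Q dy = 64π.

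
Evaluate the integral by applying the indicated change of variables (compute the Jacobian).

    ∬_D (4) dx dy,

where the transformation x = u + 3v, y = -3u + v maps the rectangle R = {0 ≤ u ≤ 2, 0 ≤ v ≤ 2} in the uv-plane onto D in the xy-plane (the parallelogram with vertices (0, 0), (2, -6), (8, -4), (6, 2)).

Compute the Jacobian determinant of (x, y) with respect to (u, v):

    ∂(x,y)/∂(u,v) = | 1  3 | = (1)(1) - (3)(-3) = 10.
                   | -3  1 |

Its absolute value is |J| = 10 (the area scaling factor).

Substituting x = u + 3v, y = -3u + v into the integrand,

    4 → 4,

so the integral becomes

    ∬_R (4) · |J| du dv = ∫_0^2 ∫_0^2 (40) dv du.

Inner (v): 80.
Outer (u): 160.

Therefore ∬_D (4) dx dy = 160.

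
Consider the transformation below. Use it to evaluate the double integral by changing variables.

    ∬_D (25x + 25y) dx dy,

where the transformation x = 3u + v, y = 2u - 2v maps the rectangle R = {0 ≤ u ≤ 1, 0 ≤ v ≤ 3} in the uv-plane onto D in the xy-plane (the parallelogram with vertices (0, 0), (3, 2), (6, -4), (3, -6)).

Compute the Jacobian determinant of (x, y) with respect to (u, v):

    ∂(x,y)/∂(u,v) = | 3  1 | = (3)(-2) - (1)(2) = -8.
                   | 2  -2 |

Its absolute value is |J| = 8 (the area scaling factor).

Substituting x = 3u + v, y = 2u - 2v into the integrand,

    25x + 25y → 125u - 25v,

so the integral becomes

    ∬_R (125u - 25v) · |J| du dv = ∫_0^1 ∫_0^3 (1000u - 200v) dv du.

Inner (v): 3000u - 900.
Outer (u): 600.

Therefore ∬_D (25x + 25y) dx dy = 600.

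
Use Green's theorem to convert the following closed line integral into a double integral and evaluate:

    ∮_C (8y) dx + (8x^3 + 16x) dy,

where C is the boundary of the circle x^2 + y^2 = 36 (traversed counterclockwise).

Green's theorem converts the closed line integral into a double integral over the enclosed region D:

    ∮_C P dx + Q dy = ∬_D (∂Q/∂x - ∂P/∂y) dA.

Here P = 8y, Q = 8x^3 + 16x, so

    ∂Q/∂x = 24x^2 + 16,    ∂P/∂y = 8,
    ∂Q/∂x - ∂P/∂y = 24x^2 + 8.

D is the region x^2 + y^2 ≤ 36. Evaluating the double integral:

In polar coordinates (x = r cos θ, y = r sin θ, dA = r dr dθ) the integrand becomes 24r^2cos(θ)^2 + 8, so

    ∬_D (24x^2 + 8) dA = ∫_0^{2π} ∫_0^{6} (24r^2cos(θ)^2 + 8) · r dr dθ.

Inner (r from 0 to 6): 7776cos(θ)^2 + 144.
Outer (θ from 0 to 2π): 8064π.

Therefore ∮_C P dx + Q dy = 8064π.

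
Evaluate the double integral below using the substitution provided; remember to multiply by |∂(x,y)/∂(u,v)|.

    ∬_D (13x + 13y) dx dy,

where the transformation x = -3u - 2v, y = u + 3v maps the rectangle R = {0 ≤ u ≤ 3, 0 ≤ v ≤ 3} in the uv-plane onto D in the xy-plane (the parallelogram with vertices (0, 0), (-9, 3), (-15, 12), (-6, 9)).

Compute the Jacobian determinant of (x, y) with respect to (u, v):

    ∂(x,y)/∂(u,v) = | -3  -2 | = (-3)(3) - (-2)(1) = -7.
                   | 1  3 |

Its absolute value is |J| = 7 (the area scaling factor).

Substituting x = -3u - 2v, y = u + 3v into the integrand,

    13x + 13y → -26u + 13v,

so the integral becomes

    ∬_R (-26u + 13v) · |J| du dv = ∫_0^3 ∫_0^3 (-182u + 91v) dv du.

Inner (v): 819/2 - 546u.
Outer (u): -2457/2.

Therefore ∬_D (13x + 13y) dx dy = -2457/2.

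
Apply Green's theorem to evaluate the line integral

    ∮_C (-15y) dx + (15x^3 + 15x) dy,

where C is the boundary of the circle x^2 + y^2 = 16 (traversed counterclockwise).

Green's theorem converts the closed line integral into a double integral over the enclosed region D:

    ∮_C P dx + Q dy = ∬_D (∂Q/∂x - ∂P/∂y) dA.

Here P = -15y, Q = 15x^3 + 15x, so

    ∂Q/∂x = 45x^2 + 15,    ∂P/∂y = -15,
    ∂Q/∂x - ∂P/∂y = 45x^2 + 30.

D is the region x^2 + y^2 ≤ 16. Evaluating the double integral:

In polar coordinates (x = r cos θ, y = r sin θ, dA = r dr dθ) the integrand becomes 45r^2cos(θ)^2 + 30, so

    ∬_D (45x^2 + 30) dA = ∫_0^{2π} ∫_0^{4} (45r^2cos(θ)^2 + 30) · r dr dθ.

Inner (r from 0 to 4): 2880cos(θ)^2 + 240.
Outer (θ from 0 to 2π): 3360π.

Therefore ∮_C P dx + Q dy = 3360π.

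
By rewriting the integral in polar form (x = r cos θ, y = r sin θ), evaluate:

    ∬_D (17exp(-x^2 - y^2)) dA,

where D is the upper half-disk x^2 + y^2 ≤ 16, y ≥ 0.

The region D is 0 ≤ r ≤ 4, 0 ≤ θ ≤ π in polar coordinates, where x = r cos(θ), y = r sin(θ), and dA = r dr dθ.

Under the substitution, the integrand becomes 17exp(-r^2), so

    ∬_D (17exp(-x^2 - y^2)) dA = ∫_{0}^{π} ∫_{0}^{4} (17exp(-r^2)) · r dr dθ.

Inner integral (in r): ∫_{0}^{4} (17exp(-r^2)) · r dr = 17/2 - 17exp(-16)/2.

Outer integral (in θ): ∫_{0}^{π} (17/2 - 17exp(-16)/2) dθ = -17π (1 - exp(16))exp(-16)/2.

Therefore ∬_D (17exp(-x^2 - y^2)) dA = -17π (1 - exp(16))exp(-16)/2.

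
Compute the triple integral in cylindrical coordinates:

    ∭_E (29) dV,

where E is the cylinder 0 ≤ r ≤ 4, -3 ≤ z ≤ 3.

In cylindrical coordinates, x = r cos(θ), y = r sin(θ), z = z, and dV = r dr dθ dz.

The integrand becomes 29, so

    ∭_E (29) dV = ∫_{0}^{2π} ∫_{0}^{4} ∫_{-3}^{3} (29) · r dz dr dθ.

Inner (z): 174r.
Middle (r from 0 to 4): 1392.
Outer (θ): 2784π.

Therefore the triple integral equals 2784π.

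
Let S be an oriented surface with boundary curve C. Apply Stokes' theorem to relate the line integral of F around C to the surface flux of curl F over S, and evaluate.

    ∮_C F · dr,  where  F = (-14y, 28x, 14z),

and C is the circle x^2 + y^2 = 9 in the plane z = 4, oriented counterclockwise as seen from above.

Let S be the flat disk x^2 + y^2 ≤ 9 in the plane z = 4, with upward unit normal n̂ = ẑ. By Stokes' theorem,

    ∮_C F · dr = ∬_S (∇ × F) · n̂ dS = ∬_D (curl F)_z dA,

where D is the disk x^2 + y^2 ≤ 9.

Compute the curl of F = (-14y, 28x, 14z):
    (∇ × F)_x = ∂F_z/∂y - ∂F_y/∂z = 0,
    (∇ × F)_y = ∂F_x/∂z - ∂F_z/∂x = 0,
    (∇ × F)_z = ∂F_y/∂x - ∂F_x/∂y = 42.

On z = 4, (curl F)_z = 42.

Convert to polar (x = r cos θ, y = r sin θ, dA = r dr dθ); the integrand becomes 42, so

    ∬_D (curl F)_z dA = ∫_0^{2π} ∫_0^{3} (42) · r dr dθ.

Inner (r from 0 to 3): 189.
Outer (θ from 0 to 2π): 378π.

Therefore ∮_C F · dr = 378π.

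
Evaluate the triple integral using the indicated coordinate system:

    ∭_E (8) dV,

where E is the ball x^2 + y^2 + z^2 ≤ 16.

In spherical coordinates, x = ρ sin(φ) cos(θ), y = ρ sin(φ) sin(θ), z = ρ cos(φ), and dV = ρ^2 sin(φ) dρ dφ dθ.

The integrand becomes 8, so

    ∭_E (8) dV = ∫_{0}^{2π} ∫_{0}^{π} ∫_{0}^{4} (8) · ρ^2 sin(φ) dρ dφ dθ.

Inner (ρ): 512sin(φ)/3.
Middle (φ): 1024/3.
Outer (θ): 2048π/3.

Therefore the triple integral equals 2048π/3.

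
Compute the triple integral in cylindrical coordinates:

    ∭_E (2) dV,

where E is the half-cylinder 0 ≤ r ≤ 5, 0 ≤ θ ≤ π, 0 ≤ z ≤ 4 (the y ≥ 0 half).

In cylindrical coordinates, x = r cos(θ), y = r sin(θ), z = z, and dV = r dr dθ dz.

The integrand becomes 2, so

    ∭_E (2) dV = ∫_{0}^{π} ∫_{0}^{5} ∫_{0}^{4} (2) · r dz dr dθ.

Inner (z): 8r.
Middle (r from 0 to 5): 100.
Outer (θ): 100π.

Therefore the triple integral equals 100π.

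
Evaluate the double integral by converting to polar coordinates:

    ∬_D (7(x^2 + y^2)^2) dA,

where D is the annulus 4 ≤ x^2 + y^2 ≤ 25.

The region D is 2 ≤ r ≤ 5, 0 ≤ θ ≤ 2π in polar coordinates, where x = r cos(θ), y = r sin(θ), and dA = r dr dθ.

Under the substitution, the integrand becomes 7r^4, so

    ∬_D (7(x^2 + y^2)^2) dA = ∫_{0}^{2π} ∫_{2}^{5} (7r^4) · r dr dθ.

Inner integral (in r): ∫_{2}^{5} (7r^4) · r dr = 36309/2.

Outer integral (in θ): ∫_{0}^{2π} (36309/2) dθ = 36309π.

Therefore ∬_D (7(x^2 + y^2)^2) dA = 36309π.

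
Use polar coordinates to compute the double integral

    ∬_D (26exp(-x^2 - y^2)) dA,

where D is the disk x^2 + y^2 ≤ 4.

The region D is 0 ≤ r ≤ 2, 0 ≤ θ ≤ 2π in polar coordinates, where x = r cos(θ), y = r sin(θ), and dA = r dr dθ.

Under the substitution, the integrand becomes 26exp(-r^2), so

    ∬_D (26exp(-x^2 - y^2)) dA = ∫_{0}^{2π} ∫_{0}^{2} (26exp(-r^2)) · r dr dθ.

Inner integral (in r): ∫_{0}^{2} (26exp(-r^2)) · r dr = 13 - 13exp(-4).

Outer integral (in θ): ∫_{0}^{2π} (13 - 13exp(-4)) dθ = -26π exp(-4) + 26π.

Therefore ∬_D (26exp(-x^2 - y^2)) dA = -26π exp(-4) + 26π.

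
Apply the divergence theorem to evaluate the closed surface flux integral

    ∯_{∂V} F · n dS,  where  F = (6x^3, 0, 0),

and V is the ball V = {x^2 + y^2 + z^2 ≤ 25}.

By the divergence theorem,

    ∯_{∂V} F · n dS = ∭_V (∇ · F) dV.

Compute the divergence:
    ∇ · F = ∂F_x/∂x + ∂F_y/∂y + ∂F_z/∂z = 18x^2 + 0 + 0 = 18x^2.

In spherical coordinates, x = ρ sin(φ) cos(θ), y = ρ sin(φ) sin(θ), z = ρ cos(φ), dV = ρ^2 sin(φ) dρ dφ dθ, with 0 ≤ ρ ≤ 5, 0 ≤ φ ≤ π, 0 ≤ θ ≤ 2π.

The integrand, after substitution and multiplying by the volume element, becomes (18ρ^2sin(φ)^2cos(θ)^2) · ρ^2 sin(φ), so

    ∭_V (∇·F) dV = ∫_0^{2π} ∫_0^{π} ∫_0^{5} (18ρ^2sin(φ)^2cos(θ)^2) · ρ^2 sin(φ) dρ dφ dθ.

Inner (ρ from 0 to 5): 11250sin(φ)^3cos(θ)^2.
Middle (φ from 0 to π): 15000cos(θ)^2.
Outer (θ from 0 to 2π): 15000π.

Therefore ∯_{∂V} F · n dS = 15000π.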